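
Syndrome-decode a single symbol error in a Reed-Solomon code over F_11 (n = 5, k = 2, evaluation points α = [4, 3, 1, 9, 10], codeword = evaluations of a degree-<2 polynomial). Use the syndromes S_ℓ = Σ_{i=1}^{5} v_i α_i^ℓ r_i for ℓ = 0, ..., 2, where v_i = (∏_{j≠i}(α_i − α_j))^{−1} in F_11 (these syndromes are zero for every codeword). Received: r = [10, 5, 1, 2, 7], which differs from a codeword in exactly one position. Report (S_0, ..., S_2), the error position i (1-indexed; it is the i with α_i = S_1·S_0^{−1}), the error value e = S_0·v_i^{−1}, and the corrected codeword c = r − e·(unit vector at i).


S = (2, 2, 2), error at position 3, error magnitude e = 6, c = [10, 5, 6, 2, 7].

Step 1: column multipliers v_i = (∏_{j≠i}(α_i − α_j))^{−1} mod 11.
  i = 1 (α = 4): (4−3)(4−1)(4−9)(4−10) = 1·3·(−5)·(−6) = 90 ≡ 2, so v_1 = 2^{−1} = 6 (mod 11).
  i = 2 (α = 3): (3−4)(3−1)(3−9)(3−10) = (−1)·2·(−6)·(−7) = −84 ≡ 4, so v_2 = 4^{−1} = 3 (mod 11).
  i = 3 (α = 1): (1−4)(1−3)(1−9)(1−10) = (−3)·(−2)·(−8)·(−9) = 432 ≡ 3, so v_3 = 3^{−1} = 4 (mod 11).
  i = 4 (α = 9): (9−4)(9−3)(9−1)(9−10) = 5·6·8·(−1) = −240 ≡ 2, so v_4 = 2^{−1} = 6 (mod 11).
  i = 5 (α = 10): (10−4)(10−3)(10−1)(10−9) = 6·7·9·1 = 378 ≡ 4, so v_5 = 4^{−1} = 3 (mod 11).
  v = [6, 3, 4, 6, 3].
Step 2: syndromes of r = [10, 5, 1, 2, 7] (all sums mod 11).
  S_0 = Σ v_i r_i = 6·10 + 3·5 + 4·1 + 6·2 + 3·7 = 112 ≡ 2.
  S_1 = Σ v_i α_i r_i = 6·4·10 + 3·3·5 + 4·1·1 + 6·9·2 + 3·10·7 = 607 ≡ 2.
  α_i^2 mod 11 = [5, 9, 1, 4, 1].
  S_2 = Σ v_i α_i^2 r_i = 6·5·10 + 3·9·5 + 4·1·1 + 6·4·2 + 3·1·7 = 508 ≡ 2.
  S = (2, 2, 2) ≠ 0, so r is not a codeword (an error is present).
Step 3: locate the error. For a single error e at position i, S_ℓ = v_i·e·α_i^ℓ, so α_err = S_1/S_0.
  S_0^{−1} = 2^{−1} = 6 (mod 11), so α_err = 2·6 = 12 ≡ 1 = α_3. Error position i = 3.
  Consistency check: S_2/S_1 = 2·6 = 12 ≡ 1 = α_err ✓ (single-error assumption holds).
Step 4: error magnitude e = S_0/v_3 = S_0·∏_{j≠3}(α_3 − α_j) = 2·3 = 6 ≡ 6 (mod 11).
Step 5: correct position 3: c_3 = r_3 − e = 1 − 6 ≡ 6 (mod 11). Hence c = [10, 5, 6, 2, 7].
  Check: interpolating c through the α_i gives m(x) = 1 + 5·x (degree < 2) with m(α_i) = c_i for every i, so c is indeed a codeword.


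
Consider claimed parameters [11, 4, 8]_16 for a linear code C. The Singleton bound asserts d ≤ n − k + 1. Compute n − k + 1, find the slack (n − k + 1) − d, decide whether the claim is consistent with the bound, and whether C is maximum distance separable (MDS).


Singleton RHS = n − k + 1 = 8, slack = 0, bound satisfied, MDS.

Singleton bound: d ≤ n − k + 1.
Here n = 11, k = 4, so n − k + 1 = 8.
Given d = 8, check d ≤ 8: YES.
Slack = (n − k + 1) − d = 0.
The code is MDS (slack = 0).
Description: the claimed parameters are [11, 4, 8]_16; such a code would be MDS (meets Singleton bound).


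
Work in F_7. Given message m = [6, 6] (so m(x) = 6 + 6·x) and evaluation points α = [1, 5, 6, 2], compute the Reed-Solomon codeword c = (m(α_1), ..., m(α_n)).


c = [5, 1, 0, 4]

Message polynomial: m(x) = 6 + 6·x (mod 7).
For each evaluation point α_i, compute m(α_i) mod 7:
  α_1 = 1: Horner steps 6 → 5, so m(1) = 5.
  α_2 = 5: Horner steps 6 → 1, so m(5) = 1.
  α_3 = 6: Horner steps 6 → 0, so m(6) = 0.
  α_4 = 2: Horner steps 6 → 4, so m(2) = 4.
Codeword c = [5, 1, 0, 4] ∈ F_7^4.


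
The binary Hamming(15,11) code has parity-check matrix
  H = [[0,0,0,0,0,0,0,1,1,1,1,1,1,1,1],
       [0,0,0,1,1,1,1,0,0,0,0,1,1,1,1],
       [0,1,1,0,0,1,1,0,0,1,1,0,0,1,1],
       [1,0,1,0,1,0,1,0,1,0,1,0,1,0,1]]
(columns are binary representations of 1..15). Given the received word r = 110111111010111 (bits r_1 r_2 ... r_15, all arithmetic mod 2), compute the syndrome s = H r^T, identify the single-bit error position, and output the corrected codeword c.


s = (0, 1, 0, 1)^T, error position = 5, corrected codeword c = 110101111010111

Compute s = H r^T mod 2 one row at a time:
  s_1 = 1 + 1 + 0 + 1 + 0 + 1 + 1 + 1 = 6 ≡ 0 (mod 2).
  s_2 = 1 + 1 + 1 + 1 + 0 + 1 + 1 + 1 = 7 ≡ 1 (mod 2).
  s_3 = 1 + 0 + 1 + 1 + 0 + 1 + 1 + 1 = 6 ≡ 0 (mod 2).
  s_4 = 1 + 0 + 1 + 1 + 1 + 1 + 1 + 1 = 7 ≡ 1 (mod 2).
s = (0, 1, 0, 1)^T — this equals column 5 of H (binary 0101), so error is at position 5.
Correct: flip bit 5 of r = 110111111010111 to get c = 110101111010111.


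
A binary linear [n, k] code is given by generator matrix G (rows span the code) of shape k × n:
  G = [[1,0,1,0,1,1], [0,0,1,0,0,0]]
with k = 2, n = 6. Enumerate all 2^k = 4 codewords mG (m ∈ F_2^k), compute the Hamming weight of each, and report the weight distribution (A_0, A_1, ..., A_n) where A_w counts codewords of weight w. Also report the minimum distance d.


Weight distribution: A_0 = 1, A_1 = 1, A_3 = 1, A_4 = 1. Minimum distance d = 1.

Enumerate all 2^2 = 4 messages m ∈ F_2^2.
For each, compute codeword c = mG in F_2^6, then tally its weight.
  m = 00 → c = 000000, weight = 0.
  m = 10 → c = 101011, weight = 4.
  m = 01 → c = 001000, weight = 1.
  m = 11 → c = 100011, weight = 3.
Tally weights:
  weight 0: 1 codewords.
  weight 1: 1 codewords.
  weight 3: 1 codewords.
  weight 4: 1 codewords.
Minimum distance d = smallest w > 0 with A_w > 0 = 1.
Sanity: Σ A_w = 4 = 2^2 = 4 ✓.


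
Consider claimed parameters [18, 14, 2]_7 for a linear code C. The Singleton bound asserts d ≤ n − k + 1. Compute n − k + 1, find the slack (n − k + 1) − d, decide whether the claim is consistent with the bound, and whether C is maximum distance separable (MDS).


Singleton RHS = n − k + 1 = 5, slack = 3, bound satisfied, not MDS.

Singleton bound: d ≤ n − k + 1.
Here n = 18, k = 14, so n − k + 1 = 5.
Given d = 2, check d ≤ 5: YES.
Slack = (n − k + 1) − d = 3.
The code is NOT MDS (slack = 3 > 0).
Description: the claimed parameters are [18, 14, 2]_7; such a code would be non-MDS.


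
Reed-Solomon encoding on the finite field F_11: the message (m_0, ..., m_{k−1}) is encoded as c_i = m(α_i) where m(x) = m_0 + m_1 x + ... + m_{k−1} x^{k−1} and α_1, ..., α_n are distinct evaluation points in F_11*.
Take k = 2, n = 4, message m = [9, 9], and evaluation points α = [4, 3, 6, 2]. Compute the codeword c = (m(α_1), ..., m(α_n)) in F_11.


c = [1, 3, 8, 5]

Message polynomial: m(x) = 9 + 9·x (mod 11).
For each evaluation point α_i, compute m(α_i) mod 11:
  α_1 = 4: Horner steps 9 → 1, so m(4) = 1.
  α_2 = 3: Horner steps 9 → 3, so m(3) = 3.
  α_3 = 6: Horner steps 9 → 8, so m(6) = 8.
  α_4 = 2: Horner steps 9 → 5, so m(2) = 5.
Codeword c = [1, 3, 8, 5] ∈ F_11^4.


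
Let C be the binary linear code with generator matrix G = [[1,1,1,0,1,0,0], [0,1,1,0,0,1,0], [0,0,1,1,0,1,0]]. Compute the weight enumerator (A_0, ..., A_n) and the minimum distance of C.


Weight distribution: A_0 = 1, A_2 = 1, A_3 = 3, A_4 = 2, A_5 = 1. Minimum distance d = 2.

Enumerate all 2^3 = 8 messages m ∈ F_2^3.
For each, compute codeword c = mG in F_2^7, then tally its weight.
  m = 000 → c = 0000000, weight = 0.
  m = 100 → c = 1110100, weight = 4.
  m = 010 → c = 0110010, weight = 3.
  m = 110 → c = 1000110, weight = 3.
  m = 001 → c = 0011010, weight = 3.
  m = 101 → c = 1101110, weight = 5.
  m = 011 → c = 0101000, weight = 2.
  m = 111 → c = 1011100, weight = 4.
Tally weights:
  weight 0: 1 codewords.
  weight 2: 1 codewords.
  weight 3: 3 codewords.
  weight 4: 2 codewords.
  weight 5: 1 codewords.
Minimum distance d = smallest w > 0 with A_w > 0 = 2.
Sanity: Σ A_w = 8 = 2^3 = 8 ✓.


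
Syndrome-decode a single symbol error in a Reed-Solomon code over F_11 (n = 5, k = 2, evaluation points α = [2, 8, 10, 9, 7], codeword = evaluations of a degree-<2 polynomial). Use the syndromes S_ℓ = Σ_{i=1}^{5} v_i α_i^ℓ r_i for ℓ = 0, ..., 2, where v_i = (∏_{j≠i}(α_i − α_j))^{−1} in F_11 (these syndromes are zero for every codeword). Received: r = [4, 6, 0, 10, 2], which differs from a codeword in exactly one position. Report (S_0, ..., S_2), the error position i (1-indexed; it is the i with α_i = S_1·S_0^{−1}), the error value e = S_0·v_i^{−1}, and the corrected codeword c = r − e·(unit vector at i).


S = (2, 9, 2), error at position 3, error magnitude e = 8, c = [4, 6, 3, 10, 2].

Step 1: column multipliers v_i = (∏_{j≠i}(α_i − α_j))^{−1} mod 11.
  i = 1 (α = 2): (2−8)(2−10)(2−9)(2−7) = (−6)·(−8)·(−7)·(−5) = 1680 ≡ 8, so v_1 = 8^{−1} = 7 (mod 11).
  i = 2 (α = 8): (8−2)(8−10)(8−9)(8−7) = 6·(−2)·(−1)·1 = 12 ≡ 1, so v_2 = 1^{−1} = 1 (mod 11).
  i = 3 (α = 10): (10−2)(10−8)(10−9)(10−7) = 8·2·1·3 = 48 ≡ 4, so v_3 = 4^{−1} = 3 (mod 11).
  i = 4 (α = 9): (9−2)(9−8)(9−10)(9−7) = 7·1·(−1)·2 = −14 ≡ 8, so v_4 = 8^{−1} = 7 (mod 11).
  i = 5 (α = 7): (7−2)(7−8)(7−10)(7−9) = 5·(−1)·(−3)·(−2) = −30 ≡ 3, so v_5 = 3^{−1} = 4 (mod 11).
  v = [7, 1, 3, 7, 4].
Step 2: syndromes of r = [4, 6, 0, 10, 2] (all sums mod 11).
  S_0 = Σ v_i r_i = 7·4 + 1·6 + 3·0 + 7·10 + 4·2 = 112 ≡ 2.
  S_1 = Σ v_i α_i r_i = 7·2·4 + 1·8·6 + 3·10·0 + 7·9·10 + 4·7·2 = 790 ≡ 9.
  α_i^2 mod 11 = [4, 9, 1, 4, 5].
  S_2 = Σ v_i α_i^2 r_i = 7·4·4 + 1·9·6 + 3·1·0 + 7·4·10 + 4·5·2 = 486 ≡ 2.
  S = (2, 9, 2) ≠ 0, so r is not a codeword (an error is present).
Step 3: locate the error. For a single error e at position i, S_ℓ = v_i·e·α_i^ℓ, so α_err = S_1/S_0.
  S_0^{−1} = 2^{−1} = 6 (mod 11), so α_err = 9·6 = 54 ≡ 10 = α_3. Error position i = 3.
  Consistency check: S_2/S_1 = 2·5 = 10 ≡ 10 = α_err ✓ (single-error assumption holds).
Step 4: error magnitude e = S_0/v_3 = S_0·∏_{j≠3}(α_3 − α_j) = 2·4 = 8 ≡ 8 (mod 11).
Step 5: correct position 3: c_3 = r_3 − e = 0 − 8 ≡ 3 (mod 11). Hence c = [4, 6, 3, 10, 2].
  Check: interpolating c through the α_i gives m(x) = 7 + 4·x (degree < 2) with m(α_i) = c_i for every i, so c is indeed a codeword.


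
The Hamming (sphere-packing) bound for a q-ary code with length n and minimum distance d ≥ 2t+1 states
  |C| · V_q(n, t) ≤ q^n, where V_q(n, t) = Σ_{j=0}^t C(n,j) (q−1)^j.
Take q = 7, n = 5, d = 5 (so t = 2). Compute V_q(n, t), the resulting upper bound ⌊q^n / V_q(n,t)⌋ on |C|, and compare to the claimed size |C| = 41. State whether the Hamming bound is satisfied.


V_q(n, t) = 391, q^n = 16807, Hamming bound = 42, |C| = 41 ≤ bound (satisfied).

Step 1: Compute V_q(n, t) = Σ_{j=0}^2 C(n, j) (q−1)^j.
  j = 0: C(5,0)·(6)^0 = 1·1 = 1.
  j = 1: C(5,1)·(6)^1 = 5·6 = 30.
  j = 2: C(5,2)·(6)^2 = 10·36 = 360.
  V_q(n, t) = 1 + 30 + 360 = 391.
Step 2: q^n = 7^5 = 16807.
Step 3: Hamming bound ⌊q^n / V_q(n,t)⌋ = ⌊16807/391⌋ = 42.
Step 4: Compare |C| = 41 to 42: satisfied.
The claimed |C| lies below the Hamming bound.


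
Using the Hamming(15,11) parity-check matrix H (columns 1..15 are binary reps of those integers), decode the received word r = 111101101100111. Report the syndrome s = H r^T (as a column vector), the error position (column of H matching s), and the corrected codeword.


s = (1, 0, 1, 0)^T, error position = 10, corrected codeword c = 111101101000111

Compute s = H r^T mod 2 one row at a time:
  s_1 = 0 + 1 + 1 + 0 + 0 + 1 + 1 + 1 = 5 ≡ 1 (mod 2).
  s_2 = 1 + 0 + 1 + 1 + 0 + 1 + 1 + 1 = 6 ≡ 0 (mod 2).
  s_3 = 1 + 1 + 1 + 1 + 1 + 0 + 1 + 1 = 7 ≡ 1 (mod 2).
  s_4 = 1 + 1 + 0 + 1 + 1 + 0 + 1 + 1 = 6 ≡ 0 (mod 2).
s = (1, 0, 1, 0)^T — this equals column 10 of H (binary 1010), so error is at position 10.
Correct: flip bit 10 of r = 111101101100111 to get c = 111101101000111.


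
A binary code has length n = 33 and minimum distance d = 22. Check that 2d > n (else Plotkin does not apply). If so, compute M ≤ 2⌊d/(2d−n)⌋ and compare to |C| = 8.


Plotkin bound M ≤ 4; given |C| = 8 > bound (violated).

Check applicability: 2d = 44, n = 33.
2d − n = 11 > 0, so Plotkin applies.
Compute d/(2d−n) = 22/11 ≈ 2.0000.
⌊d/(2d−n)⌋ = 2.
Plotkin bound: M ≤ 2·2 = 4.
Given |C| = 8, check: VIOLATED.
This |C| is above the Plotkin bound, so no binary code with n = 33, d = 22 and 8 codewords exists.


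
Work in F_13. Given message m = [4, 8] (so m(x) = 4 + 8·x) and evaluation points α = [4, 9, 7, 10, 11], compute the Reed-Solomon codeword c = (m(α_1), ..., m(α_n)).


c = [10, 11, 8, 6, 1]

Message polynomial: m(x) = 4 + 8·x (mod 13).
For each evaluation point α_i, compute m(α_i) mod 13:
  α_1 = 4: Horner steps 8 → 10, so m(4) = 10.
  α_2 = 9: Horner steps 8 → 11, so m(9) = 11.
  α_3 = 7: Horner steps 8 → 8, so m(7) = 8.
  α_4 = 10: Horner steps 8 → 6, so m(10) = 6.
  α_5 = 11: Horner steps 8 → 1, so m(11) = 1.
Codeword c = [10, 11, 8, 6, 1] ∈ F_13^5.


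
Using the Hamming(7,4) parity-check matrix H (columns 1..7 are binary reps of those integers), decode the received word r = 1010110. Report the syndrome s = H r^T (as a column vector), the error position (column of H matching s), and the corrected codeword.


s = (0, 0, 1)^T, error position = 1, corrected codeword c = 0010110

Compute s = H r^T mod 2 one row at a time:
  s_1 = 0 + 1 + 1 + 0 = 2 ≡ 0 (mod 2).
  s_2 = 0 + 1 + 1 + 0 = 2 ≡ 0 (mod 2).
  s_3 = 1 + 1 + 1 + 0 = 3 ≡ 1 (mod 2).
s = (0, 0, 1)^T — this equals column 1 of H (binary 001), so error is at position 1.
Correct: flip bit 1 of r = 1010110 to get c = 0010110.


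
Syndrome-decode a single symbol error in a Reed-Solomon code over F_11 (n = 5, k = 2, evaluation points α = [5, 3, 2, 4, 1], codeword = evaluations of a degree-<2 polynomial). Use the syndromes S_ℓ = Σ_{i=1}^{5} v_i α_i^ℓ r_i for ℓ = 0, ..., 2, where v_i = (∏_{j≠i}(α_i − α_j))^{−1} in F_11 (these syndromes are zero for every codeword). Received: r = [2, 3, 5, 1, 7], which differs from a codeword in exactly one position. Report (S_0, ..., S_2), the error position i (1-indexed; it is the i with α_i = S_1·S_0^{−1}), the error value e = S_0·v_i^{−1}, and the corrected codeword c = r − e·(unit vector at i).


S = (7, 2, 10), error at position 1, error magnitude e = 3, c = [10, 3, 5, 1, 7].

Step 1: column multipliers v_i = (∏_{j≠i}(α_i − α_j))^{−1} mod 11.
  i = 1 (α = 5): (5−3)(5−2)(5−4)(5−1) = 2·3·1·4 = 24 ≡ 2, so v_1 = 2^{−1} = 6 (mod 11).
  i = 2 (α = 3): (3−5)(3−2)(3−4)(3−1) = (−2)·1·(−1)·2 = 4 ≡ 4, so v_2 = 4^{−1} = 3 (mod 11).
  i = 3 (α = 2): (2−5)(2−3)(2−4)(2−1) = (−3)·(−1)·(−2)·1 = −6 ≡ 5, so v_3 = 5^{−1} = 9 (mod 11).
  i = 4 (α = 4): (4−5)(4−3)(4−2)(4−1) = (−1)·1·2·3 = −6 ≡ 5, so v_4 = 5^{−1} = 9 (mod 11).
  i = 5 (α = 1): (1−5)(1−3)(1−2)(1−4) = (−4)·(−2)·(−1)·(−3) = 24 ≡ 2, so v_5 = 2^{−1} = 6 (mod 11).
  v = [6, 3, 9, 9, 6].
Step 2: syndromes of r = [2, 3, 5, 1, 7] (all sums mod 11).
  S_0 = Σ v_i r_i = 6·2 + 3·3 + 9·5 + 9·1 + 6·7 = 117 ≡ 7.
  S_1 = Σ v_i α_i r_i = 6·5·2 + 3·3·3 + 9·2·5 + 9·4·1 + 6·1·7 = 255 ≡ 2.
  α_i^2 mod 11 = [3, 9, 4, 5, 1].
  S_2 = Σ v_i α_i^2 r_i = 6·3·2 + 3·9·3 + 9·4·5 + 9·5·1 + 6·1·7 = 384 ≡ 10.
  S = (7, 2, 10) ≠ 0, so r is not a codeword (an error is present).
Step 3: locate the error. For a single error e at position i, S_ℓ = v_i·e·α_i^ℓ, so α_err = S_1/S_0.
  S_0^{−1} = 7^{−1} = 8 (mod 11), so α_err = 2·8 = 16 ≡ 5 = α_1. Error position i = 1.
  Consistency check: S_2/S_1 = 10·6 = 60 ≡ 5 = α_err ✓ (single-error assumption holds).
Step 4: error magnitude e = S_0/v_1 = S_0·∏_{j≠1}(α_1 − α_j) = 7·2 = 14 ≡ 3 (mod 11).
Step 5: correct position 1: c_1 = r_1 − e = 2 − 3 ≡ 10 (mod 11). Hence c = [10, 3, 5, 1, 7].
  Check: interpolating c through the α_i gives m(x) = 9 + 9·x (degree < 2) with m(α_i) = c_i for every i, so c is indeed a codeword.


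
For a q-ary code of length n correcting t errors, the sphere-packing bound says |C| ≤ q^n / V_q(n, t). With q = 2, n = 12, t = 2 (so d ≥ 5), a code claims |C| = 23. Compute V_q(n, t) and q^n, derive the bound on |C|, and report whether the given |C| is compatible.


V_q(n, t) = 79, q^n = 4096, Hamming bound = 51, |C| = 23 ≤ bound (satisfied).

Step 1: Compute V_q(n, t) = Σ_{j=0}^2 C(n, j) (q−1)^j.
  j = 0: C(12,0)·(1)^0 = 1·1 = 1.
  j = 1: C(12,1)·(1)^1 = 12·1 = 12.
  j = 2: C(12,2)·(1)^2 = 66·1 = 66.
  V_q(n, t) = 1 + 12 + 66 = 79.
Step 2: q^n = 2^12 = 4096.
Step 3: Hamming bound ⌊q^n / V_q(n,t)⌋ = ⌊4096/79⌋ = 51.
Step 4: Compare |C| = 23 to 51: satisfied.
The claimed |C| lies below the Hamming bound.


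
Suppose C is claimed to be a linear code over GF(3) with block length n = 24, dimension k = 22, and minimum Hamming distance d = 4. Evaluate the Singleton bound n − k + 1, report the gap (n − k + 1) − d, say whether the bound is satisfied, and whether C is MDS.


Singleton RHS = n − k + 1 = 3, slack = -1, bound violated (no such code; not MDS).

Singleton bound: d ≤ n − k + 1.
Here n = 24, k = 22, so n − k + 1 = 3.
Given d = 4, check d ≤ 3: NO.
Slack = (n − k + 1) − d = -1.
The slack is negative: d = 4 exceeds n − k + 1 = 3 by 1, so the Singleton bound is violated and no linear [24, 22, 4]_3 code can exist. In particular it is not MDS (MDS requires d = n − k + 1 exactly).
Description: the claimed parameters are [24, 22, 4]_3; such a code would be impossible (violates the Singleton bound).


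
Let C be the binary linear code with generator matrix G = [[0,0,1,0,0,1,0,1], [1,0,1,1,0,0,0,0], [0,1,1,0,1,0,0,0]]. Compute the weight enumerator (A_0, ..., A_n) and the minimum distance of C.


Weight distribution: A_0 = 1, A_3 = 3, A_4 = 3, A_7 = 1. Minimum distance d = 3.

Enumerate all 2^3 = 8 messages m ∈ F_2^3.
For each, compute codeword c = mG in F_2^8, then tally its weight.
  m = 000 → c = 00000000, weight = 0.
  m = 100 → c = 00100101, weight = 3.
  m = 010 → c = 10110000, weight = 3.
  m = 110 → c = 10010101, weight = 4.
  m = 001 → c = 01101000, weight = 3.
  m = 101 → c = 01001101, weight = 4.
  m = 011 → c = 11011000, weight = 4.
  m = 111 → c = 11111101, weight = 7.
Tally weights:
  weight 0: 1 codewords.
  weight 3: 3 codewords.
  weight 4: 3 codewords.
  weight 7: 1 codewords.
Minimum distance d = smallest w > 0 with A_w > 0 = 3.
Sanity: Σ A_w = 8 = 2^3 = 8 ✓.


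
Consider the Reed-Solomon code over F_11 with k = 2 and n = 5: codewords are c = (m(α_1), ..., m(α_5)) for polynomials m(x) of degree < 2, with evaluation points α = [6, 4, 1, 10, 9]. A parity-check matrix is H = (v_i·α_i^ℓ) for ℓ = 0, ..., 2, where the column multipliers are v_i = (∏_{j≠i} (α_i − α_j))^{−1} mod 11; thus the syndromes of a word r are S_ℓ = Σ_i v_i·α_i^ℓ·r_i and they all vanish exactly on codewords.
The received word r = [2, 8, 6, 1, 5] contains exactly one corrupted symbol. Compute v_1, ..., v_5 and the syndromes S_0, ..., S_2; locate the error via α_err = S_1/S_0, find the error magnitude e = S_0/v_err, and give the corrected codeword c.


S = (1, 9, 4), error at position 5, error magnitude e = 1, c = [2, 8, 6, 1, 4].

Step 1: column multipliers v_i = (∏_{j≠i}(α_i − α_j))^{−1} mod 11.
  i = 1 (α = 6): (6−4)(6−1)(6−10)(6−9) = 2·5·(−4)·(−3) = 120 ≡ 10, so v_1 = 10^{−1} = 10 (mod 11).
  i = 2 (α = 4): (4−6)(4−1)(4−10)(4−9) = (−2)·3·(−6)·(−5) = −180 ≡ 7, so v_2 = 7^{−1} = 8 (mod 11).
  i = 3 (α = 1): (1−6)(1−4)(1−10)(1−9) = (−5)·(−3)·(−9)·(−8) = 1080 ≡ 2, so v_3 = 2^{−1} = 6 (mod 11).
  i = 4 (α = 10): (10−6)(10−4)(10−1)(10−9) = 4·6·9·1 = 216 ≡ 7, so v_4 = 7^{−1} = 8 (mod 11).
  i = 5 (α = 9): (9−6)(9−4)(9−1)(9−10) = 3·5·8·(−1) = −120 ≡ 1, so v_5 = 1^{−1} = 1 (mod 11).
  v = [10, 8, 6, 8, 1].
Step 2: syndromes of r = [2, 8, 6, 1, 5] (all sums mod 11).
  S_0 = Σ v_i r_i = 10·2 + 8·8 + 6·6 + 8·1 + 1·5 = 133 ≡ 1.
  S_1 = Σ v_i α_i r_i = 10·6·2 + 8·4·8 + 6·1·6 + 8·10·1 + 1·9·5 = 537 ≡ 9.
  α_i^2 mod 11 = [3, 5, 1, 1, 4].
  S_2 = Σ v_i α_i^2 r_i = 10·3·2 + 8·5·8 + 6·1·6 + 8·1·1 + 1·4·5 = 444 ≡ 4.
  S = (1, 9, 4) ≠ 0, so r is not a codeword (an error is present).
Step 3: locate the error. For a single error e at position i, S_ℓ = v_i·e·α_i^ℓ, so α_err = S_1/S_0.
  S_0^{−1} = 1^{−1} = 1 (mod 11), so α_err = 9·1 = 9 ≡ 9 = α_5. Error position i = 5.
  Consistency check: S_2/S_1 = 4·5 = 20 ≡ 9 = α_err ✓ (single-error assumption holds).
Step 4: error magnitude e = S_0/v_5 = S_0·∏_{j≠5}(α_5 − α_j) = 1·1 = 1 ≡ 1 (mod 11).
Step 5: correct position 5: c_5 = r_5 − e = 5 − 1 ≡ 4 (mod 11). Hence c = [2, 8, 6, 1, 4].
  Check: interpolating c through the α_i gives m(x) = 9 + 8·x (degree < 2) with m(α_i) = c_i for every i, so c is indeed a codeword.


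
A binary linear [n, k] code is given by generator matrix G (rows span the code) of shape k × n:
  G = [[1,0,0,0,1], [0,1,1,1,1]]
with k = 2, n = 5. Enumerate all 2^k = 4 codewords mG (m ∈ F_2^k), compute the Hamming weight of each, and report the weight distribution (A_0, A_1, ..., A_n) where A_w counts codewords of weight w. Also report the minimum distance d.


Weight distribution: A_0 = 1, A_2 = 1, A_4 = 2. Minimum distance d = 2.

Enumerate all 2^2 = 4 messages m ∈ F_2^2.
For each, compute codeword c = mG in F_2^5, then tally its weight.
  m = 00 → c = 00000, weight = 0.
  m = 10 → c = 10001, weight = 2.
  m = 01 → c = 01111, weight = 4.
  m = 11 → c = 11110, weight = 4.
Tally weights:
  weight 0: 1 codewords.
  weight 2: 1 codewords.
  weight 4: 2 codewords.
Minimum distance d = smallest w > 0 with A_w > 0 = 2.
Sanity: Σ A_w = 4 = 2^2 = 4 ✓.


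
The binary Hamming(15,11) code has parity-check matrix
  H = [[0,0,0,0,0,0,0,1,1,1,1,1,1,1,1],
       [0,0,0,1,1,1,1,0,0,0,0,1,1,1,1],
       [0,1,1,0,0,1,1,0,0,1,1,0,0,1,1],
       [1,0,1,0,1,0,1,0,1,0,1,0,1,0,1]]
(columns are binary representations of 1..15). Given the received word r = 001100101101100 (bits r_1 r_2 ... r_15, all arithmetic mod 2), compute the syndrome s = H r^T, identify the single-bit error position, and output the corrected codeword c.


s = (0, 0, 1, 0)^T, error position = 2, corrected codeword c = 011100101101100

Compute s = H r^T mod 2 one row at a time:
  s_1 = 0 + 1 + 1 + 0 + 1 + 1 + 0 + 0 = 4 ≡ 0 (mod 2).
  s_2 = 1 + 0 + 0 + 1 + 1 + 1 + 0 + 0 = 4 ≡ 0 (mod 2).
  s_3 = 0 + 1 + 0 + 1 + 1 + 0 + 0 + 0 = 3 ≡ 1 (mod 2).
  s_4 = 0 + 1 + 0 + 1 + 1 + 0 + 1 + 0 = 4 ≡ 0 (mod 2).
s = (0, 0, 1, 0)^T — this equals column 2 of H (binary 0010), so error is at position 2.
Correct: flip bit 2 of r = 001100101101100 to get c = 011100101101100.


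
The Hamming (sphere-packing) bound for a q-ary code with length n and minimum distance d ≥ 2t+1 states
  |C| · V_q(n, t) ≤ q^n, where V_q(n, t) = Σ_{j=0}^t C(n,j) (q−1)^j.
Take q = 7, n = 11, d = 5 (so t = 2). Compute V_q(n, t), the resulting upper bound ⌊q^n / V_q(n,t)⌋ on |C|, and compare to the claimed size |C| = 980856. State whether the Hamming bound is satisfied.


V_q(n, t) = 2047, q^n = 1977326743, Hamming bound = 965963, |C| = 980856 > bound (violated).

Step 1: Compute V_q(n, t) = Σ_{j=0}^2 C(n, j) (q−1)^j.
  j = 0: C(11,0)·(6)^0 = 1·1 = 1.
  j = 1: C(11,1)·(6)^1 = 11·6 = 66.
  j = 2: C(11,2)·(6)^2 = 55·36 = 1980.
  V_q(n, t) = 1 + 66 + 1980 = 2047.
Step 2: q^n = 7^11 = 1977326743.
Step 3: Hamming bound ⌊q^n / V_q(n,t)⌋ = ⌊1977326743/2047⌋ = 965963.
Step 4: Compare |C| = 980856 to 965963: violated.
The claimed |C| lies above the Hamming bound, so no 7-ary code of length 11 with d ≥ 5 can have 980856 codewords.


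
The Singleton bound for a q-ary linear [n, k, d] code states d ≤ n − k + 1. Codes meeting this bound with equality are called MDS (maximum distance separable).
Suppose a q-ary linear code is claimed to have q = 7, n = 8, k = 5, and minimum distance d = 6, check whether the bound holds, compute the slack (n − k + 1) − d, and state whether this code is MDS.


Singleton RHS = n − k + 1 = 4, slack = -2, bound violated (no such code; not MDS).

Singleton bound: d ≤ n − k + 1.
Here n = 8, k = 5, so n − k + 1 = 4.
Given d = 6, check d ≤ 4: NO.
Slack = (n − k + 1) − d = -2.
The slack is negative: d = 6 exceeds n − k + 1 = 4 by 2, so the Singleton bound is violated and no linear [8, 5, 6]_7 code can exist. In particular it is not MDS (MDS requires d = n − k + 1 exactly).
Description: the claimed parameters are [8, 5, 6]_7; such a code would be impossible (violates the Singleton bound).


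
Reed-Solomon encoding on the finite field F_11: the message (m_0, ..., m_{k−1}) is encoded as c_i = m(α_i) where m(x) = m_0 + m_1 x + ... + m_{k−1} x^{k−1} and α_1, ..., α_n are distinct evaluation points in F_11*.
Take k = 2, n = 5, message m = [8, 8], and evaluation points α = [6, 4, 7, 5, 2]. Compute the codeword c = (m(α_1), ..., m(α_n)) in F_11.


c = [1, 7, 9, 4, 2]

Message polynomial: m(x) = 8 + 8·x (mod 11).
For each evaluation point α_i, compute m(α_i) mod 11:
  α_1 = 6: Horner steps 8 → 1, so m(6) = 1.
  α_2 = 4: Horner steps 8 → 7, so m(4) = 7.
  α_3 = 7: Horner steps 8 → 9, so m(7) = 9.
  α_4 = 5: Horner steps 8 → 4, so m(5) = 4.
  α_5 = 2: Horner steps 8 → 2, so m(2) = 2.
Codeword c = [1, 7, 9, 4, 2] ∈ F_11^5.


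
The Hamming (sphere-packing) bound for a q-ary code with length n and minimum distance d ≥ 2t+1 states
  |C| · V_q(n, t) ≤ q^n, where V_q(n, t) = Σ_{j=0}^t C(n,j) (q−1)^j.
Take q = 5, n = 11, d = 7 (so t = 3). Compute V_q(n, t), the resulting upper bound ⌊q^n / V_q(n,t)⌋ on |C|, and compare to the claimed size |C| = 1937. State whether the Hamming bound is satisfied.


V_q(n, t) = 11485, q^n = 48828125, Hamming bound = 4251, |C| = 1937 ≤ bound (satisfied).

Step 1: Compute V_q(n, t) = Σ_{j=0}^3 C(n, j) (q−1)^j.
  j = 0: C(11,0)·(4)^0 = 1·1 = 1.
  j = 1: C(11,1)·(4)^1 = 11·4 = 44.
  j = 2: C(11,2)·(4)^2 = 55·16 = 880.
  j = 3: C(11,3)·(4)^3 = 165·64 = 10560.
  V_q(n, t) = 1 + 44 + 880 + 10560 = 11485.
Step 2: q^n = 5^11 = 48828125.
Step 3: Hamming bound ⌊q^n / V_q(n,t)⌋ = ⌊48828125/11485⌋ = 4251.
Step 4: Compare |C| = 1937 to 4251: satisfied.
The claimed |C| lies below the Hamming bound.


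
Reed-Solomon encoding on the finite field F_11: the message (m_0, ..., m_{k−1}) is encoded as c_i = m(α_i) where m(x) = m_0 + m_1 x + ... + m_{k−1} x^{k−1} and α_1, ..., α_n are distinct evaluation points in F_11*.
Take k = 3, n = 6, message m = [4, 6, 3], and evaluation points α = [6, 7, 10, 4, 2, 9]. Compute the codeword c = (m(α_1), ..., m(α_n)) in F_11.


c = [5, 6, 1, 10, 6, 4]

Message polynomial: m(x) = 4 + 6·x + 3·x^2 (mod 11).
For each evaluation point α_i, compute m(α_i) mod 11:
  α_1 = 6: Horner steps 3 → 2 → 5, so m(6) = 5.
  α_2 = 7: Horner steps 3 → 5 → 6, so m(7) = 6.
  α_3 = 10: Horner steps 3 → 3 → 1, so m(10) = 1.
  α_4 = 4: Horner steps 3 → 7 → 10, so m(4) = 10.
  α_5 = 2: Horner steps 3 → 1 → 6, so m(2) = 6.
  α_6 = 9: Horner steps 3 → 0 → 4, so m(9) = 4.
Codeword c = [5, 6, 1, 10, 6, 4] ∈ F_11^6.


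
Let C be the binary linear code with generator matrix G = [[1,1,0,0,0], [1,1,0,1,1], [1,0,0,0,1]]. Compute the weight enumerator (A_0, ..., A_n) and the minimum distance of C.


Weight distribution: A_0 = 1, A_2 = 6, A_4 = 1. Minimum distance d = 2.

Enumerate all 2^3 = 8 messages m ∈ F_2^3.
For each, compute codeword c = mG in F_2^5, then tally its weight.
  m = 000 → c = 00000, weight = 0.
  m = 100 → c = 11000, weight = 2.
  m = 010 → c = 11011, weight = 4.
  m = 110 → c = 00011, weight = 2.
  m = 001 → c = 10001, weight = 2.
  m = 101 → c = 01001, weight = 2.
  m = 011 → c = 01010, weight = 2.
  m = 111 → c = 10010, weight = 2.
Tally weights:
  weight 0: 1 codewords.
  weight 2: 6 codewords.
  weight 4: 1 codewords.
Minimum distance d = smallest w > 0 with A_w > 0 = 2.
Sanity: Σ A_w = 8 = 2^3 = 8 ✓.


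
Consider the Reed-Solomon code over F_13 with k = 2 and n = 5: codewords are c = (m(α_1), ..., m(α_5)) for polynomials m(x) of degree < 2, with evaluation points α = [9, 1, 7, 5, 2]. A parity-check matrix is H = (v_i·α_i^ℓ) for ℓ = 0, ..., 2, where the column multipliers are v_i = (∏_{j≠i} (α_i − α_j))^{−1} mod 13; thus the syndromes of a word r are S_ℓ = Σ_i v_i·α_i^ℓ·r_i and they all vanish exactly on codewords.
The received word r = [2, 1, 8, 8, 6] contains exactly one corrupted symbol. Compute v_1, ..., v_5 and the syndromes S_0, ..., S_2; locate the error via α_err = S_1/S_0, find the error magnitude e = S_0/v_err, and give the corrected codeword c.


S = (12, 6, 3), error at position 3, error magnitude e = 3, c = [2, 1, 5, 8, 6].

Step 1: column multipliers v_i = (∏_{j≠i}(α_i − α_j))^{−1} mod 13.
  i = 1 (α = 9): (9−1)(9−7)(9−5)(9−2) = 8·2·4·7 = 448 ≡ 6, so v_1 = 6^{−1} = 11 (mod 13).
  i = 2 (α = 1): (1−9)(1−7)(1−5)(1−2) = (−8)·(−6)·(−4)·(−1) = 192 ≡ 10, so v_2 = 10^{−1} = 4 (mod 13).
  i = 3 (α = 7): (7−9)(7−1)(7−5)(7−2) = (−2)·6·2·5 = −120 ≡ 10, so v_3 = 10^{−1} = 4 (mod 13).
  i = 4 (α = 5): (5−9)(5−1)(5−7)(5−2) = (−4)·4·(−2)·3 = 96 ≡ 5, so v_4 = 5^{−1} = 8 (mod 13).
  i = 5 (α = 2): (2−9)(2−1)(2−7)(2−5) = (−7)·1·(−5)·(−3) = −105 ≡ 12, so v_5 = 12^{−1} = 12 (mod 13).
  v = [11, 4, 4, 8, 12].
Step 2: syndromes of r = [2, 1, 8, 8, 6] (all sums mod 13).
  S_0 = Σ v_i r_i = 11·2 + 4·1 + 4·8 + 8·8 + 12·6 = 194 ≡ 12.
  S_1 = Σ v_i α_i r_i = 11·9·2 + 4·1·1 + 4·7·8 + 8·5·8 + 12·2·6 = 890 ≡ 6.
  α_i^2 mod 13 = [3, 1, 10, 12, 4].
  S_2 = Σ v_i α_i^2 r_i = 11·3·2 + 4·1·1 + 4·10·8 + 8·12·8 + 12·4·6 = 1446 ≡ 3.
  S = (12, 6, 3) ≠ 0, so r is not a codeword (an error is present).
Step 3: locate the error. For a single error e at position i, S_ℓ = v_i·e·α_i^ℓ, so α_err = S_1/S_0.
  S_0^{−1} = 12^{−1} = 12 (mod 13), so α_err = 6·12 = 72 ≡ 7 = α_3. Error position i = 3.
  Consistency check: S_2/S_1 = 3·11 = 33 ≡ 7 = α_err ✓ (single-error assumption holds).
Step 4: error magnitude e = S_0/v_3 = S_0·∏_{j≠3}(α_3 − α_j) = 12·10 = 120 ≡ 3 (mod 13).
Step 5: correct position 3: c_3 = r_3 − e = 8 − 3 ≡ 5 (mod 13). Hence c = [2, 1, 5, 8, 6].
  Check: interpolating c through the α_i gives m(x) = 9 + 5·x (degree < 2) with m(α_i) = c_i for every i, so c is indeed a codeword.


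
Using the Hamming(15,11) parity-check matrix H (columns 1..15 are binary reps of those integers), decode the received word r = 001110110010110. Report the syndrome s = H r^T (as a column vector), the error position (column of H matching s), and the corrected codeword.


s = (0, 1, 0, 1)^T, error position = 5, corrected codeword c = 001100110010110

Compute s = H r^T mod 2 one row at a time:
  s_1 = 1 + 0 + 0 + 1 + 0 + 1 + 1 + 0 = 4 ≡ 0 (mod 2).
  s_2 = 1 + 1 + 0 + 1 + 0 + 1 + 1 + 0 = 5 ≡ 1 (mod 2).
  s_3 = 0 + 1 + 0 + 1 + 0 + 1 + 1 + 0 = 4 ≡ 0 (mod 2).
  s_4 = 0 + 1 + 1 + 1 + 0 + 1 + 1 + 0 = 5 ≡ 1 (mod 2).
s = (0, 1, 0, 1)^T — this equals column 5 of H (binary 0101), so error is at position 5.
Correct: flip bit 5 of r = 001110110010110 to get c = 001100110010110.


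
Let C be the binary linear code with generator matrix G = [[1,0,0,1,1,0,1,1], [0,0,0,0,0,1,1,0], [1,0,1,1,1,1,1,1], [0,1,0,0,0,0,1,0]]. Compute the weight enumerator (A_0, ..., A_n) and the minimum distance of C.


Weight distribution: A_0 = 1, A_2 = 6, A_4 = 1, A_5 = 4, A_7 = 4. Minimum distance d = 2.

Enumerate all 2^4 = 16 messages m ∈ F_2^4.
For each, compute codeword c = mG in F_2^8, then tally its weight.
  m = 0000 → c = 00000000, weight = 0.
  m = 1000 → c = 10011011, weight = 5.
  m = 0100 → c = 00000110, weight = 2.
  m = 1100 → c = 10011101, weight = 5.
  m = 0010 → c = 10111111, weight = 7.
  m = 1010 → c = 00100100, weight = 2.
  m = 0110 → c = 10111001, weight = 5.
  m = 1110 → c = 00100010, weight = 2.
  m = 0001 → c = 01000010, weight = 2.
  m = 1001 → c = 11011001, weight = 5.
  m = 0101 → c = 01000100, weight = 2.
  m = 1101 → c = 11011111, weight = 7.
  m = 0011 → c = 11111101, weight = 7.
  m = 1011 → c = 01100110, weight = 4.
  m = 0111 → c = 11111011, weight = 7.
  m = 1111 → c = 01100000, weight = 2.
Tally weights:
  weight 0: 1 codewords.
  weight 2: 6 codewords.
  weight 4: 1 codewords.
  weight 5: 4 codewords.
  weight 7: 4 codewords.
Minimum distance d = smallest w > 0 with A_w > 0 = 2.
Sanity: Σ A_w = 16 = 2^4 = 16 ✓.


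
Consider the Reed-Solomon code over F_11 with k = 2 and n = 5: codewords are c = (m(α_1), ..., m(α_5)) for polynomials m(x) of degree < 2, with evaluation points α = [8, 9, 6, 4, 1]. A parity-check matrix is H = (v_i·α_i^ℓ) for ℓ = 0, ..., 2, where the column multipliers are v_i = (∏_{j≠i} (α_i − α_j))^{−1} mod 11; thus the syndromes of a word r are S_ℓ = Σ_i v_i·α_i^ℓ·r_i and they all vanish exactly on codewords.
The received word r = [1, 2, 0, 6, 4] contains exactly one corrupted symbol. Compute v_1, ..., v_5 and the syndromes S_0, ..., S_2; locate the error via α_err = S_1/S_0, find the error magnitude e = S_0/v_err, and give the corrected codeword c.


S = (4, 10, 3), error at position 1, error magnitude e = 7, c = [5, 2, 0, 6, 4].

Step 1: column multipliers v_i = (∏_{j≠i}(α_i − α_j))^{−1} mod 11.
  i = 1 (α = 8): (8−9)(8−6)(8−4)(8−1) = (−1)·2·4·7 = −56 ≡ 10, so v_1 = 10^{−1} = 10 (mod 11).
  i = 2 (α = 9): (9−8)(9−6)(9−4)(9−1) = 1·3·5·8 = 120 ≡ 10, so v_2 = 10^{−1} = 10 (mod 11).
  i = 3 (α = 6): (6−8)(6−9)(6−4)(6−1) = (−2)·(−3)·2·5 = 60 ≡ 5, so v_3 = 5^{−1} = 9 (mod 11).
  i = 4 (α = 4): (4−8)(4−9)(4−6)(4−1) = (−4)·(−5)·(−2)·3 = −120 ≡ 1, so v_4 = 1^{−1} = 1 (mod 11).
  i = 5 (α = 1): (1−8)(1−9)(1−6)(1−4) = (−7)·(−8)·(−5)·(−3) = 840 ≡ 4, so v_5 = 4^{−1} = 3 (mod 11).
  v = [10, 10, 9, 1, 3].
Step 2: syndromes of r = [1, 2, 0, 6, 4] (all sums mod 11).
  S_0 = Σ v_i r_i = 10·1 + 10·2 + 9·0 + 1·6 + 3·4 = 48 ≡ 4.
  S_1 = Σ v_i α_i r_i = 10·8·1 + 10·9·2 + 9·6·0 + 1·4·6 + 3·1·4 = 296 ≡ 10.
  α_i^2 mod 11 = [9, 4, 3, 5, 1].
  S_2 = Σ v_i α_i^2 r_i = 10·9·1 + 10·4·2 + 9·3·0 + 1·5·6 + 3·1·4 = 212 ≡ 3.
  S = (4, 10, 3) ≠ 0, so r is not a codeword (an error is present).
Step 3: locate the error. For a single error e at position i, S_ℓ = v_i·e·α_i^ℓ, so α_err = S_1/S_0.
  S_0^{−1} = 4^{−1} = 3 (mod 11), so α_err = 10·3 = 30 ≡ 8 = α_1. Error position i = 1.
  Consistency check: S_2/S_1 = 3·10 = 30 ≡ 8 = α_err ✓ (single-error assumption holds).
Step 4: error magnitude e = S_0/v_1 = S_0·∏_{j≠1}(α_1 − α_j) = 4·10 = 40 ≡ 7 (mod 11).
Step 5: correct position 1: c_1 = r_1 − e = 1 − 7 ≡ 5 (mod 11). Hence c = [5, 2, 0, 6, 4].
  Check: interpolating c through the α_i gives m(x) = 7 + 8·x (degree < 2) with m(α_i) = c_i for every i, so c is indeed a codeword.


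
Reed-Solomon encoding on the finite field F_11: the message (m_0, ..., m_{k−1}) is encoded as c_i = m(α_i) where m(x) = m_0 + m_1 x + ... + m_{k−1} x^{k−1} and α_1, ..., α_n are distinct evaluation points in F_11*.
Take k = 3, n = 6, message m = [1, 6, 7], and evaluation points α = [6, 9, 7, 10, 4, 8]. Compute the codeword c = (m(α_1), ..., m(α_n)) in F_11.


c = [3, 6, 1, 2, 5, 2]

Message polynomial: m(x) = 1 + 6·x + 7·x^2 (mod 11).
For each evaluation point α_i, compute m(α_i) mod 11:
  α_1 = 6: Horner steps 7 → 4 → 3, so m(6) = 3.
  α_2 = 9: Horner steps 7 → 3 → 6, so m(9) = 6.
  α_3 = 7: Horner steps 7 → 0 → 1, so m(7) = 1.
  α_4 = 10: Horner steps 7 → 10 → 2, so m(10) = 2.
  α_5 = 4: Horner steps 7 → 1 → 5, so m(4) = 5.
  α_6 = 8: Horner steps 7 → 7 → 2, so m(8) = 2.
Codeword c = [3, 6, 1, 2, 5, 2] ∈ F_11^6.


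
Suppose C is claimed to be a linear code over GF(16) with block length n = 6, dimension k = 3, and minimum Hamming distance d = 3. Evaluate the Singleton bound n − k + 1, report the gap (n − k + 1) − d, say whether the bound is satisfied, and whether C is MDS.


Singleton RHS = n − k + 1 = 4, slack = 1, bound satisfied, not MDS.

Singleton bound: d ≤ n − k + 1.
Here n = 6, k = 3, so n − k + 1 = 4.
Given d = 3, check d ≤ 4: YES.
Slack = (n − k + 1) − d = 1.
The code is NOT MDS (slack = 1 > 0).
Description: the claimed parameters are [6, 3, 3]_16; such a code would be non-MDS.


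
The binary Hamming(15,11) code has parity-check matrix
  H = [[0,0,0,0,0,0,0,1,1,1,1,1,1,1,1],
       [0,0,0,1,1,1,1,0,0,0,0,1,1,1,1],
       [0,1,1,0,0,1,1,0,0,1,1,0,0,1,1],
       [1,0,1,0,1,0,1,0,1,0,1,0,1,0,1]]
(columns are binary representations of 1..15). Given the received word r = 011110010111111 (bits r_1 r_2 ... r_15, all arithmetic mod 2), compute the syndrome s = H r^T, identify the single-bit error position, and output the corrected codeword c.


s = (1, 0, 0, 1)^T, error position = 9, corrected codeword c = 011110011111111

Compute s = H r^T mod 2 one row at a time:
  s_1 = 1 + 0 + 1 + 1 + 1 + 1 + 1 + 1 = 7 ≡ 1 (mod 2).
  s_2 = 1 + 1 + 0 + 0 + 1 + 1 + 1 + 1 = 6 ≡ 0 (mod 2).
  s_3 = 1 + 1 + 0 + 0 + 1 + 1 + 1 + 1 = 6 ≡ 0 (mod 2).
  s_4 = 0 + 1 + 1 + 0 + 0 + 1 + 1 + 1 = 5 ≡ 1 (mod 2).
s = (1, 0, 0, 1)^T — this equals column 9 of H (binary 1001), so error is at position 9.
Correct: flip bit 9 of r = 011110010111111 to get c = 011110011111111.


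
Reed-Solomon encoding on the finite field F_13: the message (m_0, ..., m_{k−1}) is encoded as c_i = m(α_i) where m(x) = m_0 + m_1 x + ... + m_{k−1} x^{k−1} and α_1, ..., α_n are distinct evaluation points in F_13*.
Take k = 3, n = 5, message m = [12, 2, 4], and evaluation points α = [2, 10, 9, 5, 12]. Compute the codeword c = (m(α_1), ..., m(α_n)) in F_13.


c = [6, 3, 3, 5, 1]

Message polynomial: m(x) = 12 + 2·x + 4·x^2 (mod 13).
For each evaluation point α_i, compute m(α_i) mod 13:
  α_1 = 2: Horner steps 4 → 10 → 6, so m(2) = 6.
  α_2 = 10: Horner steps 4 → 3 → 3, so m(10) = 3.
  α_3 = 9: Horner steps 4 → 12 → 3, so m(9) = 3.
  α_4 = 5: Horner steps 4 → 9 → 5, so m(5) = 5.
  α_5 = 12: Horner steps 4 → 11 → 1, so m(12) = 1.
Codeword c = [6, 3, 3, 5, 1] ∈ F_13^5.


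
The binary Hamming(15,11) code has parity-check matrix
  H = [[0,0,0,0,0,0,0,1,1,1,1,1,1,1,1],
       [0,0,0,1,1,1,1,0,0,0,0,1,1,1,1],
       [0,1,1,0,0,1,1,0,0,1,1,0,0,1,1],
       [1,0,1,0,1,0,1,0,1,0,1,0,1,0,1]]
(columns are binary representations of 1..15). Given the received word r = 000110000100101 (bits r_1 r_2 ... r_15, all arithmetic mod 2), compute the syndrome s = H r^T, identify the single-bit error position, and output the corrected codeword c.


s = (1, 0, 0, 1)^T, error position = 9, corrected codeword c = 000110001100101

Compute s = H r^T mod 2 one row at a time:
  s_1 = 0 + 0 + 1 + 0 + 0 + 1 + 0 + 1 = 3 ≡ 1 (mod 2).
  s_2 = 1 + 1 + 0 + 0 + 0 + 1 + 0 + 1 = 4 ≡ 0 (mod 2).
  s_3 = 0 + 0 + 0 + 0 + 1 + 0 + 0 + 1 = 2 ≡ 0 (mod 2).
  s_4 = 0 + 0 + 1 + 0 + 0 + 0 + 1 + 1 = 3 ≡ 1 (mod 2).
s = (1, 0, 0, 1)^T — this equals column 9 of H (binary 1001), so error is at position 9.
Correct: flip bit 9 of r = 000110000100101 to get c = 000110001100101.


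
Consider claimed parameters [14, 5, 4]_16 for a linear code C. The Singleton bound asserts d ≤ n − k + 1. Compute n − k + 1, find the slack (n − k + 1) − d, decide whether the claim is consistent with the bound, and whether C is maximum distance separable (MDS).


Singleton RHS = n − k + 1 = 10, slack = 6, bound satisfied, not MDS.

Singleton bound: d ≤ n − k + 1.
Here n = 14, k = 5, so n − k + 1 = 10.
Given d = 4, check d ≤ 10: YES.
Slack = (n − k + 1) − d = 6.
The code is NOT MDS (slack = 6 > 0).
Description: the claimed parameters are [14, 5, 4]_16; such a code would be non-MDS.


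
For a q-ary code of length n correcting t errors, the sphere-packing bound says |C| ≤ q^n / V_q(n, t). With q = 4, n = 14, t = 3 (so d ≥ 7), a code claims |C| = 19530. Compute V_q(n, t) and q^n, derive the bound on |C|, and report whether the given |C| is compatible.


V_q(n, t) = 10690, q^n = 268435456, Hamming bound = 25110, |C| = 19530 ≤ bound (satisfied).

Step 1: Compute V_q(n, t) = Σ_{j=0}^3 C(n, j) (q−1)^j.
  j = 0: C(14,0)·(3)^0 = 1·1 = 1.
  j = 1: C(14,1)·(3)^1 = 14·3 = 42.
  j = 2: C(14,2)·(3)^2 = 91·9 = 819.
  j = 3: C(14,3)·(3)^3 = 364·27 = 9828.
  V_q(n, t) = 1 + 42 + 819 + 9828 = 10690.
Step 2: q^n = 4^14 = 268435456.
Step 3: Hamming bound ⌊q^n / V_q(n,t)⌋ = ⌊268435456/10690⌋ = 25110.
Step 4: Compare |C| = 19530 to 25110: satisfied.
The claimed |C| lies below the Hamming bound.
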